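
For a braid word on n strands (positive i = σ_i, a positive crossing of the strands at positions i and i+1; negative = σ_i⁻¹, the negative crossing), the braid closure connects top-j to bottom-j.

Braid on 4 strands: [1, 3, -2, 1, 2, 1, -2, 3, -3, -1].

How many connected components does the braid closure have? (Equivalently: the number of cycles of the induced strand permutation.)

2

Derivation:
Track the strand permutation on 4 strands, starting from identity.
  step 1: s1 swaps positions 1,2 -> [2 1 3 4]
  step 2: s3 swaps positions 3,4 -> [2 1 4 3]
  step 3: s2^-1 swaps positions 2,3 -> [2 4 1 3]
  step 4: s1 swaps positions 1,2 -> [4 2 1 3]
  step 5: s2 swaps positions 2,3 -> [4 1 2 3]
  step 6: s1 swaps positions 1,2 -> [1 4 2 3]
  step 7: s2^-1 swaps positions 2,3 -> [1 2 4 3]
  step 8: s3 swaps positions 3,4 -> [1 2 3 4]
  step 9: s3^-1 swaps positions 3,4 -> [1 2 4 3]
  step 10: s1^-1 swaps positions 1,2 -> [2 1 4 3]
Final permutation (position -> original strand): [2 1 4 3]
Closure components = cycle count of this permutation = 2.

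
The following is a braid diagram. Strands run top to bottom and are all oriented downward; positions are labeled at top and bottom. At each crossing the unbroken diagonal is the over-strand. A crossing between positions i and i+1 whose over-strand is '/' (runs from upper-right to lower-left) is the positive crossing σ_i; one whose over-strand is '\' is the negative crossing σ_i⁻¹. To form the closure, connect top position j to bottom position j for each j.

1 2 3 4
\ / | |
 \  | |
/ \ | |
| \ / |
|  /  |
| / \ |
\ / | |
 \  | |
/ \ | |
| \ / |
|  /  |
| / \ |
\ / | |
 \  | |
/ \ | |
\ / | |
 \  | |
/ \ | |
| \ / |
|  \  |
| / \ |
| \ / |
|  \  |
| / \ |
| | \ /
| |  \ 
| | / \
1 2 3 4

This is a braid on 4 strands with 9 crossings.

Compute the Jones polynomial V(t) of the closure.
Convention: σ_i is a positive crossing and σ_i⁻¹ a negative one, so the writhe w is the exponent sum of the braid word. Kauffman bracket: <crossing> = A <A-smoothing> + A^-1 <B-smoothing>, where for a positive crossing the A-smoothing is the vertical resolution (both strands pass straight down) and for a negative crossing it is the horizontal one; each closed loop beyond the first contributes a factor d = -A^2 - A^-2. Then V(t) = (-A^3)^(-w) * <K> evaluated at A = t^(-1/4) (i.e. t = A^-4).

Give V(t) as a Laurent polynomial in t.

Reading the diagram top to bottom ('/'-over between positions i,i+1 = s_i, '\'-over = s_i^-1): braid word = s1^-1 s2 s1^-1 s2 s1^-1 s1^-1 s2^-1 s2^-1 s3^-1.
The presented braid s1^-1 s2 s1^-1 s2 s1^-1 s1^-1 s2^-1 s2^-1 s3^-1 on 4 strands reduces by inverse Markov moves (closure unchanged at each step):
  Destabilize: the word has the form β·s3^-1 where s3^-1 occurs only as the final letter (β ∈ B_3); drop it and the last strand → 3 strands.
Reduced to β = s1^-1 s2 s1^-1 s2 s1^-1 s1^-1 s2^-1 s2^-1 on 3 strands, 8 crossings.
Compute on β:
Braid: s1^-1 s2 s1^-1 s2 s1^-1 s1^-1 s2^-1 s2^-1 on 3 strands, 8 crossings.
Writhe w = (#positive) - (#negative) = 2 - 6 = -4.
Enumerate smoothing states for the bracket polynomial. There are 2^8 = 256 states.
Each crossing splits two ways (0=vertical, 1=horizontal). The state's weight is A^(#A-smoothings - #B-smoothings) * d^(loops - 1).
Tabulate the states by total A-exponent and number of loops L (A-exp: L × count):
  A^8: L=5 ×1
  A^6: L=4 ×8
  A^4: L=3 ×26, L=5 ×2
  A^2: L=2 ×41, L=4 ×15
  A^0: L=1 ×26, L=3 ×43, L=5 ×1
  A^-2: L=2 ×47, L=4 ×9
  A^-4: L=1 ×11, L=3 ×16, L=5 ×1
  A^-6: L=2 ×6, L=4 ×2
  A^-8: L=3 ×1
Each group contributes A^e * Σ count * d^(L-1):
Powers of d = -A^2 - A^-2: d^2 = A^4 + 2 + A^-4; d^3 = -A^6 - 3*A^2 - 3*A^-2 - A^-6; d^4 = A^8 + 4*A^4 + 6 + 4*A^-4 + A^-8.
  A^8 * (d^4) = A^16 + 4*A^12 + 6*A^8 + 4*A^4 + 1
  A^6 * (8*d^3) = -8*A^12 - 24*A^8 - 24*A^4 - 8
  A^4 * (26*d^2 + 2*d^4) = 2*A^12 + 34*A^8 + 64*A^4 + 34 + 2*A^-4
  A^2 * (41*d + 15*d^3) = -15*A^8 - 86*A^4 - 86 - 15*A^-4
  A^0 * (26 + 43*d^2 + d^4) = A^8 + 47*A^4 + 118 + 47*A^-4 + A^-8
  A^-2 * (47*d + 9*d^3) = -9*A^4 - 74 - 74*A^-4 - 9*A^-8
  A^-4 * (11 + 16*d^2 + d^4) = A^4 + 20 + 49*A^-4 + 20*A^-8 + A^-12
  A^-6 * (6*d + 2*d^3) = -2 - 12*A^-4 - 12*A^-8 - 2*A^-12
  A^-8 * (d^2) = A^-4 + 2*A^-8 + A^-12
Summing the groups: <K> = A^16 - 2*A^12 + 2*A^8 - 3*A^4 + 3 - 2*A^-4 + 2*A^-8
Normalise by the writhe: (-A^3)^(-w) = (-A^3)^(4) = A^12, so f(A) = A^12 * <K> = A^28 - 2*A^24 + 2*A^20 - 3*A^16 + 3*A^12 - 2*A^8 + 2*A^4.
Substitute A = t^(-1/4), i.e. A^e → t^(-e/4): V(t) = 2*t^-1 - 2*t^-2 + 3*t^-3 - 3*t^-4 + 2*t^-5 - 2*t^-6 + t^-7

Answer: 2*t^-1 - 2*t^-2 + 3*t^-3 - 3*t^-4 + 2*t^-5 - 2*t^-6 + t^-7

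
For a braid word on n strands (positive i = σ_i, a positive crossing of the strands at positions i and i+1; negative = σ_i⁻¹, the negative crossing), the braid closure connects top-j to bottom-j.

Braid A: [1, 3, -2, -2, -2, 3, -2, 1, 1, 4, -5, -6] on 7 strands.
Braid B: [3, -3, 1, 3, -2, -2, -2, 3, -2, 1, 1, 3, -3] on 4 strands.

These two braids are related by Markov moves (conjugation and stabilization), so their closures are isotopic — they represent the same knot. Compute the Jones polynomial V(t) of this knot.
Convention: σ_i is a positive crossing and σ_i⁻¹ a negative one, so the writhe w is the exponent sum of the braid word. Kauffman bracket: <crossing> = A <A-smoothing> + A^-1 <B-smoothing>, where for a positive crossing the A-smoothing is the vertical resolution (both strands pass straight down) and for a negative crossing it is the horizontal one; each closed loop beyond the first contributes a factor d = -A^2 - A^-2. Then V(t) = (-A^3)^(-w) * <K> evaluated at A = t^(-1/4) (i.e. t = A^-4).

Markov-equivalent braids have isotopic closures, hence identical knot invariants. Strip the Markov moves from each word to reach a common short braid β, then compute V(t) once on β.
Braid A: s1 s3 s2^-1 s2^-1 s2^-1 s3 s2^-1 s1 s1 s4 s5^-1 s6^-1 on 7 strands reduces by inverse Markov moves (closure unchanged at each step):
  Destabilize: the word has the form β·s6^-1 where s6^-1 occurs only as the final letter (β ∈ B_6); drop it and the last strand → 6 strands.
  Destabilize: the word has the form β·s5^-1 where s5^-1 occurs only as the final letter (β ∈ B_5); drop it and the last strand → 5 strands.
  Destabilize: the word has the form β·s4 where s4 occurs only as the final letter (β ∈ B_4); drop it and the last strand → 4 strands.
Reduced to β = s1 s3 s2^-1 s2^-1 s2^-1 s3 s2^-1 s1 s1 on 4 strands, 9 crossings.
Braid B: s3 s3^-1 s1 s3 s2^-1 s2^-1 s2^-1 s3 s2^-1 s1 s1 s3 s3^-1 on 4 strands reduces by inverse Markov moves (closure unchanged at each step):
  Deconjugate: the word is γ·β·γ⁻¹ with γ = s3 s3^-1 (prefix) and γ⁻¹ = s3 s3^-1 (suffix); strip both.
Reduced to β = s1 s3 s2^-1 s2^-1 s2^-1 s3 s2^-1 s1 s1 on 4 strands, 9 crossings.
Both give the same β = s1 s3 s2^-1 s2^-1 s2^-1 s3 s2^-1 s1 s1 on 4 strands, so one state sum suffices:
Braid: s1 s3 s2^-1 s2^-1 s2^-1 s3 s2^-1 s1 s1 on 4 strands, 9 crossings.
Writhe w = (#positive) - (#negative) = 5 - 4 = 1.
Enumerate smoothing states for the bracket polynomial. There are 2^9 = 512 states.
For each crossing: s=0 is the vertical smoothing, s=1 horizontal. Crossing k contributes A^(sign_k * (1 - 2*s_k)); loop factor d = -A^2 - A^-2.
Tabulate the states by total A-exponent and number of loops L (A-exp: L × count):
  A^9: L=6 ×1
  A^7: L=5 ×9
  A^5: L=4 ×33, L=6 ×3
  A^3: L=3 ×64, L=5 ×19, L=7 ×1
  A^1: L=2 ×68, L=4 ×52, L=6 ×6
  A^-1: L=1 ×33, L=3 ×75, L=5 ×18
  A^-3: L=2 ×51, L=4 ×32, L=6 ×1
  A^-5: L=3 ×32, L=5 ×4
  A^-7: L=4 ×9
  A^-9: L=5 ×1
Each group contributes A^e * Σ count * d^(L-1):
Powers of d = -A^2 - A^-2: d^2 = A^4 + 2 + A^-4; d^3 = -A^6 - 3*A^2 - 3*A^-2 - A^-6; d^4 = A^8 + 4*A^4 + 6 + 4*A^-4 + A^-8; d^5 = -A^10 - 5*A^6 - 10*A^2 - 10*A^-2 - 5*A^-6 - A^-10; d^6 = A^12 + 6*A^8 + 15*A^4 + 20 + 15*A^-4 + 6*A^-8 + A^-12.
  A^9 * (d^5) = -A^19 - 5*A^15 - 10*A^11 - 10*A^7 - 5*A^3 - A^-1
  A^7 * (9*d^4) = 9*A^15 + 36*A^11 + 54*A^7 + 36*A^3 + 9*A^-1
  A^5 * (33*d^3 + 3*d^5) = -3*A^15 - 48*A^11 - 129*A^7 - 129*A^3 - 48*A^-1 - 3*A^-5
  A^3 * (64*d^2 + 19*d^4 + d^6) = A^15 + 25*A^11 + 155*A^7 + 262*A^3 + 155*A^-1 + 25*A^-5 + A^-9
  A^1 * (68*d + 52*d^3 + 6*d^5) = -6*A^11 - 82*A^7 - 284*A^3 - 284*A^-1 - 82*A^-5 - 6*A^-9
  A^-1 * (33 + 75*d^2 + 18*d^4) = 18*A^7 + 147*A^3 + 291*A^-1 + 147*A^-5 + 18*A^-9
  A^-3 * (51*d + 32*d^3 + d^5) = -A^7 - 37*A^3 - 157*A^-1 - 157*A^-5 - 37*A^-9 - A^-13
  A^-5 * (32*d^2 + 4*d^4) = 4*A^3 + 48*A^-1 + 88*A^-5 + 48*A^-9 + 4*A^-13
  A^-7 * (9*d^3) = -9*A^-1 - 27*A^-5 - 27*A^-9 - 9*A^-13
  A^-9 * (d^4) = A^-1 + 4*A^-5 + 6*A^-9 + 4*A^-13 + A^-17
Summing the groups: <K> = -A^19 + 2*A^15 - 3*A^11 + 5*A^7 - 6*A^3 + 5*A^-1 - 5*A^-5 + 3*A^-9 - 2*A^-13 + A^-17
Normalise by the writhe: (-A^3)^(-w) = (-A^3)^(-1) = -A^-3, so f(A) = -A^-3 * <K> = A^16 - 2*A^12 + 3*A^8 - 5*A^4 + 6 - 5*A^-4 + 5*A^-8 - 3*A^-12 + 2*A^-16 - A^-20.
Substitute A = t^(-1/4), i.e. A^e → t^(-e/4): V(t) = -t^5 + 2*t^4 - 3*t^3 + 5*t^2 - 5*t + 6 - 5*t^-1 + 3*t^-2 - 2*t^-3 + t^-4

Answer: -t^5 + 2*t^4 - 3*t^3 + 5*t^2 - 5*t + 6 - 5*t^-1 + 3*t^-2 - 2*t^-3 + t^-4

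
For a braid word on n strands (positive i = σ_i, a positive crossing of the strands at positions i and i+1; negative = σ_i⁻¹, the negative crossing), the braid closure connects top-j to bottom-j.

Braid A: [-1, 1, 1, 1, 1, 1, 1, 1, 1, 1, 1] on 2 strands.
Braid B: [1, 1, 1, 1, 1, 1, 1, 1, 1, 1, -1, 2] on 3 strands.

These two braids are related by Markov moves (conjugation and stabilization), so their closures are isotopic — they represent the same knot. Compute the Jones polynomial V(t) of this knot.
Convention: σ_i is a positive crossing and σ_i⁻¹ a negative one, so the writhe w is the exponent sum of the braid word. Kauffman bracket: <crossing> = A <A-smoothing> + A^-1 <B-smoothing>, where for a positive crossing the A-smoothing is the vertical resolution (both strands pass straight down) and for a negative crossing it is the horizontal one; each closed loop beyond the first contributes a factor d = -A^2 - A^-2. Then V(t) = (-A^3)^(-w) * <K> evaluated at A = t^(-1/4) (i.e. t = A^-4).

-t^13 + t^12 - t^11 + t^10 - t^9 + t^8 - t^7 + t^6 + t^4

Derivation:
Markov-equivalent braids have isotopic closures, hence identical knot invariants. Strip the Markov moves from each word to reach a common short braid β, then compute V(t) once on β.
Braid A: s1^-1 s1 s1 s1 s1 s1 s1 s1 s1 s1 s1 on 2 strands reduces by inverse Markov moves (closure unchanged at each step):
  Deconjugate: the word is γ·β·γ⁻¹ with γ = s1^-1 (prefix) and γ⁻¹ = s1 (suffix); strip both.
Reduced to β = s1 s1 s1 s1 s1 s1 s1 s1 s1 on 2 strands, 9 crossings.
Braid B: s1 s1 s1 s1 s1 s1 s1 s1 s1 s1 s1^-1 s2 on 3 strands reduces by inverse Markov moves (closure unchanged at each step):
  Destabilize: the word has the form β·s2 where s2 occurs only as the final letter (β ∈ B_2); drop it and the last strand → 2 strands.
  Deconjugate: the word is γ·β·γ⁻¹ with γ = s1 (prefix) and γ⁻¹ = s1^-1 (suffix); strip both.
Reduced to β = s1 s1 s1 s1 s1 s1 s1 s1 s1 on 2 strands, 9 crossings.
Both give the same β = s1 s1 s1 s1 s1 s1 s1 s1 s1 on 2 strands, so one state sum suffices:
Braid: s1 s1 s1 s1 s1 s1 s1 s1 s1 on 2 strands, 9 crossings.
Writhe w = (#positive) - (#negative) = 9 - 0 = 9.
Enumerate smoothing states for the bracket polynomial. There are 2^9 = 512 states.
Smooth each crossing (0=||, 1=⌣⌢); contribution A^(Σ sign_k(1-2s_k)) * d^(L-1).
Tabulate the states by total A-exponent and number of loops L (A-exp: L × count):
  A^9: L=2 ×1
  A^7: L=1 ×9
  A^5: L=2 ×36
  A^3: L=3 ×84
  A^1: L=4 ×126
  A^-1: L=5 ×126
  A^-3: L=6 ×84
  A^-5: L=7 ×36
  A^-7: L=8 ×9
  A^-9: L=9 ×1
Each group contributes A^e * Σ count * d^(L-1):
Powers of d = -A^2 - A^-2: d^2 = A^4 + 2 + A^-4; d^3 = -A^6 - 3*A^2 - 3*A^-2 - A^-6; d^4 = A^8 + 4*A^4 + 6 + 4*A^-4 + A^-8; d^5 = -A^10 - 5*A^6 - 10*A^2 - 10*A^-2 - 5*A^-6 - A^-10; d^6 = A^12 + 6*A^8 + 15*A^4 + 20 + 15*A^-4 + 6*A^-8 + A^-12; d^7 = -A^14 - 7*A^10 - 21*A^6 - 35*A^2 - 35*A^-2 - 21*A^-6 - 7*A^-10 - A^-14; d^8 = A^16 + 8*A^12 + 28*A^8 + 56*A^4 + 70 + 56*A^-4 + 28*A^-8 + 8*A^-12 + A^-16.
  A^9 * (d) = -A^11 - A^7
  A^7 * (9) = 9*A^7
  A^5 * (36*d) = -36*A^7 - 36*A^3
  A^3 * (84*d^2) = 84*A^7 + 168*A^3 + 84*A^-1
  A^1 * (126*d^3) = -126*A^7 - 378*A^3 - 378*A^-1 - 126*A^-5
  A^-1 * (126*d^4) = 126*A^7 + 504*A^3 + 756*A^-1 + 504*A^-5 + 126*A^-9
  A^-3 * (84*d^5) = -84*A^7 - 420*A^3 - 840*A^-1 - 840*A^-5 - 420*A^-9 - 84*A^-13
  A^-5 * (36*d^6) = 36*A^7 + 216*A^3 + 540*A^-1 + 720*A^-5 + 540*A^-9 + 216*A^-13 + 36*A^-17
  A^-7 * (9*d^7) = -9*A^7 - 63*A^3 - 189*A^-1 - 315*A^-5 - 315*A^-9 - 189*A^-13 - 63*A^-17 - 9*A^-21
  A^-9 * (d^8) = A^7 + 8*A^3 + 28*A^-1 + 56*A^-5 + 70*A^-9 + 56*A^-13 + 28*A^-17 + 8*A^-21 + A^-25
Summing the groups: <K> = -A^11 - A^3 + A^-1 - A^-5 + A^-9 - A^-13 + A^-17 - A^-21 + A^-25
Normalise by the writhe: (-A^3)^(-w) = (-A^3)^(-9) = -A^-27, so f(A) = -A^-27 * <K> = A^-16 + A^-24 - A^-28 + A^-32 - A^-36 + A^-40 - A^-44 + A^-48 - A^-52.
Substitute A = t^(-1/4), i.e. A^e → t^(-e/4): V(t) = -t^13 + t^12 - t^11 + t^10 - t^9 + t^8 - t^7 + t^6 + t^4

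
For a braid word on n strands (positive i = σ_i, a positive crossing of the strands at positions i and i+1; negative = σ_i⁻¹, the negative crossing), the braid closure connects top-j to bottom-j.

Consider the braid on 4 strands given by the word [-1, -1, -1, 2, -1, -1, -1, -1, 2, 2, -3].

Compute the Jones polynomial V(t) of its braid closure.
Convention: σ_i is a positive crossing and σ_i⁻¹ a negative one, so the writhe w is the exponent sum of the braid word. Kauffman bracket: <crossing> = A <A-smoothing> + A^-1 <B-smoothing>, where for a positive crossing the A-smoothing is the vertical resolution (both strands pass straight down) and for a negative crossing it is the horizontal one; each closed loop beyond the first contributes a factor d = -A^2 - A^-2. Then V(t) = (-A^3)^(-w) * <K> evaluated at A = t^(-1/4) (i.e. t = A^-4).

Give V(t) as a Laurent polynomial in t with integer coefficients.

The presented braid s1^-1 s1^-1 s1^-1 s2 s1^-1 s1^-1 s1^-1 s1^-1 s2 s2 s3^-1 on 4 strands reduces by inverse Markov moves (closure unchanged at each step):
  Destabilize: the word has the form β·s3^-1 where s3^-1 occurs only as the final letter (β ∈ B_3); drop it and the last strand → 3 strands.
Reduced to β = s1^-1 s1^-1 s1^-1 s2 s1^-1 s1^-1 s1^-1 s1^-1 s2 s2 on 3 strands, 10 crossings.
Compute on β:
Braid: s1^-1 s1^-1 s1^-1 s2 s1^-1 s1^-1 s1^-1 s1^-1 s2 s2 on 3 strands, 10 crossings.
Writhe w = (#positive) - (#negative) = 3 - 7 = -4.
Computing the Kauffman bracket via state sum. There are 2^10 = 1024 states.
For each crossing: s=0 is the vertical smoothing, s=1 horizontal. Crossing k contributes A^(sign_k * (1 - 2*s_k)); loop factor d = -A^2 - A^-2.
Tabulate the states by total A-exponent and number of loops L (A-exp: L × count):
  A^10: L=8 ×1
  A^8: L=7 ×10
  A^6: L=6 ×44, L=8 ×1
  A^4: L=5 ×112, L=7 ×8
  A^2: L=4 ×182, L=6 ×28
  A^0: L=3 ×194, L=5 ×58
  A^-2: L=2 ×130, L=4 ×79, L=6 ×1
  A^-4: L=1 ×45, L=3 ×70, L=5 ×5
  A^-6: L=2 ×36, L=4 ×9
  A^-8: L=3 ×10
  A^-10: L=4 ×1
Each group contributes A^e * Σ count * d^(L-1):
Powers of d = -A^2 - A^-2: d^2 = A^4 + 2 + A^-4; d^3 = -A^6 - 3*A^2 - 3*A^-2 - A^-6; d^4 = A^8 + 4*A^4 + 6 + 4*A^-4 + A^-8; d^5 = -A^10 - 5*A^6 - 10*A^2 - 10*A^-2 - 5*A^-6 - A^-10; d^6 = A^12 + 6*A^8 + 15*A^4 + 20 + 15*A^-4 + 6*A^-8 + A^-12; d^7 = -A^14 - 7*A^10 - 21*A^6 - 35*A^2 - 35*A^-2 - 21*A^-6 - 7*A^-10 - A^-14.
  A^10 * (d^7) = -A^24 - 7*A^20 - 21*A^16 - 35*A^12 - 35*A^8 - 21*A^4 - 7 - A^-4
  A^8 * (10*d^6) = 10*A^20 + 60*A^16 + 150*A^12 + 200*A^8 + 150*A^4 + 60 + 10*A^-4
  A^6 * (44*d^5 + d^7) = -A^20 - 51*A^16 - 241*A^12 - 475*A^8 - 475*A^4 - 241 - 51*A^-4 - A^-8
  A^4 * (112*d^4 + 8*d^6) = 8*A^16 + 160*A^12 + 568*A^8 + 832*A^4 + 568 + 160*A^-4 + 8*A^-8
  A^2 * (182*d^3 + 28*d^5) = -28*A^12 - 322*A^8 - 826*A^4 - 826 - 322*A^-4 - 28*A^-8
  A^0 * (194*d^2 + 58*d^4) = 58*A^8 + 426*A^4 + 736 + 426*A^-4 + 58*A^-8
  A^-2 * (130*d + 79*d^3 + d^5) = -A^8 - 84*A^4 - 377 - 377*A^-4 - 84*A^-8 - A^-12
  A^-4 * (45 + 70*d^2 + 5*d^4) = 5*A^4 + 90 + 215*A^-4 + 90*A^-8 + 5*A^-12
  A^-6 * (36*d + 9*d^3) = -9 - 63*A^-4 - 63*A^-8 - 9*A^-12
  A^-8 * (10*d^2) = 10*A^-4 + 20*A^-8 + 10*A^-12
  A^-10 * (d^3) = -A^-4 - 3*A^-8 - 3*A^-12 - A^-16
Summing the groups: <K> = -A^24 + 2*A^20 - 4*A^16 + 6*A^12 - 7*A^8 + 7*A^4 - 6 + 6*A^-4 - 3*A^-8 + 2*A^-12 - A^-16
Normalise by the writhe: (-A^3)^(-w) = (-A^3)^(4) = A^12, so f(A) = A^12 * <K> = -A^36 + 2*A^32 - 4*A^28 + 6*A^24 - 7*A^20 + 7*A^16 - 6*A^12 + 6*A^8 - 3*A^4 + 2 - A^-4.
Substitute A = t^(-1/4), i.e. A^e → t^(-e/4): V(t) = -t + 2 - 3*t^-1 + 6*t^-2 - 6*t^-3 + 7*t^-4 - 7*t^-5 + 6*t^-6 - 4*t^-7 + 2*t^-8 - t^-9

Answer: -t + 2 - 3*t^-1 + 6*t^-2 - 6*t^-3 + 7*t^-4 - 7*t^-5 + 6*t^-6 - 4*t^-7 + 2*t^-8 - t^-9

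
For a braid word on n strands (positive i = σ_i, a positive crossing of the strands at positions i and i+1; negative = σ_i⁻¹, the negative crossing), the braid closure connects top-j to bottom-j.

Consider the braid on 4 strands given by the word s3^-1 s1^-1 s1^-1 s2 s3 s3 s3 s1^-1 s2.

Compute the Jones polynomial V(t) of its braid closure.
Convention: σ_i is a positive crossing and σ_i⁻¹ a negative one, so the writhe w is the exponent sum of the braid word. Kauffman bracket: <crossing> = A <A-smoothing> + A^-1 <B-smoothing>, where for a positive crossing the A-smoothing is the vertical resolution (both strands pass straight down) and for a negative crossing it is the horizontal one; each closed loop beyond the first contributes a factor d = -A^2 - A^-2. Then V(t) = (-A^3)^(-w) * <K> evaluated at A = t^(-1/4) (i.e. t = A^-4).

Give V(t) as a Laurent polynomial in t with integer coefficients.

-t^5 + 2*t^4 - 3*t^3 + 4*t^2 - 4*t + 5 - 3*t^-1 + 2*t^-2 - t^-3

Derivation:
Braid: s3^-1 s1^-1 s1^-1 s2 s3 s3 s3 s1^-1 s2 on 4 strands, 9 crossings.
Writhe w = (#positive) - (#negative) = 5 - 4 = 1.
Enumerate smoothing states for the bracket polynomial. There are 2^9 = 512 states.
Smooth each crossing (0=||, 1=⌣⌢); contribution A^(Σ sign_k(1-2s_k)) * d^(L-1).
Tabulate the states by total A-exponent and number of loops L (A-exp: L × count):
  A^9: L=4 ×1
  A^7: L=3 ×5, L=5 ×4
  A^5: L=2 ×10, L=4 ×23, L=6 ×3
  A^3: L=1 ×8, L=3 ×57, L=5 ×18, L=7 ×1
  A^1: L=2 ×70, L=4 ×50, L=6 ×6
  A^-1: L=1 ×33, L=3 ×75, L=5 ×18
  A^-3: L=2 ×51, L=4 ×32, L=6 ×1
  A^-5: L=3 ×32, L=5 ×4
  A^-7: L=4 ×9
  A^-9: L=5 ×1
Each group contributes A^e * Σ count * d^(L-1):
Powers of d = -A^2 - A^-2: d^2 = A^4 + 2 + A^-4; d^3 = -A^6 - 3*A^2 - 3*A^-2 - A^-6; d^4 = A^8 + 4*A^4 + 6 + 4*A^-4 + A^-8; d^5 = -A^10 - 5*A^6 - 10*A^2 - 10*A^-2 - 5*A^-6 - A^-10; d^6 = A^12 + 6*A^8 + 15*A^4 + 20 + 15*A^-4 + 6*A^-8 + A^-12.
  A^9 * (d^3) = -A^15 - 3*A^11 - 3*A^7 - A^3
  A^7 * (5*d^2 + 4*d^4) = 4*A^15 + 21*A^11 + 34*A^7 + 21*A^3 + 4*A^-1
  A^5 * (10*d + 23*d^3 + 3*d^5) = -3*A^15 - 38*A^11 - 109*A^7 - 109*A^3 - 38*A^-1 - 3*A^-5
  A^3 * (8 + 57*d^2 + 18*d^4 + d^6) = A^15 + 24*A^11 + 144*A^7 + 250*A^3 + 144*A^-1 + 24*A^-5 + A^-9
  A^1 * (70*d + 50*d^3 + 6*d^5) = -6*A^11 - 80*A^7 - 280*A^3 - 280*A^-1 - 80*A^-5 - 6*A^-9
  A^-1 * (33 + 75*d^2 + 18*d^4) = 18*A^7 + 147*A^3 + 291*A^-1 + 147*A^-5 + 18*A^-9
  A^-3 * (51*d + 32*d^3 + d^5) = -A^7 - 37*A^3 - 157*A^-1 - 157*A^-5 - 37*A^-9 - A^-13
  A^-5 * (32*d^2 + 4*d^4) = 4*A^3 + 48*A^-1 + 88*A^-5 + 48*A^-9 + 4*A^-13
  A^-7 * (9*d^3) = -9*A^-1 - 27*A^-5 - 27*A^-9 - 9*A^-13
  A^-9 * (d^4) = A^-1 + 4*A^-5 + 6*A^-9 + 4*A^-13 + A^-17
Summing the groups: <K> = A^15 - 2*A^11 + 3*A^7 - 5*A^3 + 4*A^-1 - 4*A^-5 + 3*A^-9 - 2*A^-13 + A^-17
Normalise by the writhe: (-A^3)^(-w) = (-A^3)^(-1) = -A^-3, so f(A) = -A^-3 * <K> = -A^12 + 2*A^8 - 3*A^4 + 5 - 4*A^-4 + 4*A^-8 - 3*A^-12 + 2*A^-16 - A^-20.
Substitute A = t^(-1/4), i.e. A^e → t^(-e/4): V(t) = -t^5 + 2*t^4 - 3*t^3 + 4*t^2 - 4*t + 5 - 3*t^-1 + 2*t^-2 - t^-3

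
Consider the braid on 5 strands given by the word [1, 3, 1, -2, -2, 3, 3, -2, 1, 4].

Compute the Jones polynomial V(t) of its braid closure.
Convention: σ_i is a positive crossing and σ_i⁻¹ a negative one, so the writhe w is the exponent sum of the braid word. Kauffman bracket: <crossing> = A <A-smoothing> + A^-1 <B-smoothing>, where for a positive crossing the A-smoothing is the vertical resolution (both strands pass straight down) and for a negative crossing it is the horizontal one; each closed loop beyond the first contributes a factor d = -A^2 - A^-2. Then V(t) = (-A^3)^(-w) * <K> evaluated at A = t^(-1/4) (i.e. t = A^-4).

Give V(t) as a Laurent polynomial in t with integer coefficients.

t^7 - 3*t^6 + 4*t^5 - 6*t^4 + 7*t^3 - 6*t^2 + 6*t - 3 + 2*t^-1 - t^-2

Derivation:
The presented braid s1 s3 s1 s2^-1 s2^-1 s3 s3 s2^-1 s1 s4 on 5 strands reduces by inverse Markov moves (closure unchanged at each step):
  Destabilize: the word has the form β·s4 where s4 occurs only as the final letter (β ∈ B_4); drop it and the last strand → 4 strands.
Reduced to β = s1 s3 s1 s2^-1 s2^-1 s3 s3 s2^-1 s1 on 4 strands, 9 crossings.
Compute on β:
Braid: s1 s3 s1 s2^-1 s2^-1 s3 s3 s2^-1 s1 on 4 strands, 9 crossings.
Writhe w = (#positive) - (#negative) = 6 - 3 = 3.
Computing the Kauffman bracket via state sum. There are 2^9 = 512 states.
Each crossing splits two ways (0=vertical, 1=horizontal). The state's weight is A^(#A-smoothings - #B-smoothings) * d^(loops - 1).
Tabulate the states by total A-exponent and number of loops L (A-exp: L × count):
  A^9: L=5 ×1
  A^7: L=4 ×9
  A^5: L=3 ×32, L=5 ×4
  A^3: L=2 ×55, L=4 ×28, L=6 ×1
  A^1: L=1 ×39, L=3 ×77, L=5 ×10
  A^-1: L=2 ×81, L=4 ×44, L=6 ×1
  A^-3: L=3 ×73, L=5 ×11
  A^-5: L=4 ×35, L=6 ×1
  A^-7: L=5 ×9
  A^-9: L=6 ×1
Each group contributes A^e * Σ count * d^(L-1):
Powers of d = -A^2 - A^-2: d^2 = A^4 + 2 + A^-4; d^3 = -A^6 - 3*A^2 - 3*A^-2 - A^-6; d^4 = A^8 + 4*A^4 + 6 + 4*A^-4 + A^-8; d^5 = -A^10 - 5*A^6 - 10*A^2 - 10*A^-2 - 5*A^-6 - A^-10.
  A^9 * (d^4) = A^17 + 4*A^13 + 6*A^9 + 4*A^5 + A
  A^7 * (9*d^3) = -9*A^13 - 27*A^9 - 27*A^5 - 9*A
  A^5 * (32*d^2 + 4*d^4) = 4*A^13 + 48*A^9 + 88*A^5 + 48*A + 4*A^-3
  A^3 * (55*d + 28*d^3 + d^5) = -A^13 - 33*A^9 - 149*A^5 - 149*A - 33*A^-3 - A^-7
  A^1 * (39 + 77*d^2 + 10*d^4) = 10*A^9 + 117*A^5 + 253*A + 117*A^-3 + 10*A^-7
  A^-1 * (81*d + 44*d^3 + d^5) = -A^9 - 49*A^5 - 223*A - 223*A^-3 - 49*A^-7 - A^-11
  A^-3 * (73*d^2 + 11*d^4) = 11*A^5 + 117*A + 212*A^-3 + 117*A^-7 + 11*A^-11
  A^-5 * (35*d^3 + d^5) = -A^5 - 40*A - 115*A^-3 - 115*A^-7 - 40*A^-11 - A^-15
  A^-7 * (9*d^4) = 9*A + 36*A^-3 + 54*A^-7 + 36*A^-11 + 9*A^-15
  A^-9 * (d^5) = -A - 5*A^-3 - 10*A^-7 - 10*A^-11 - 5*A^-15 - A^-19
Summing the groups: <K> = A^17 - 2*A^13 + 3*A^9 - 6*A^5 + 6*A - 7*A^-3 + 6*A^-7 - 4*A^-11 + 3*A^-15 - A^-19
Normalise by the writhe: (-A^3)^(-w) = (-A^3)^(-3) = -A^-9, so f(A) = -A^-9 * <K> = -A^8 + 2*A^4 - 3 + 6*A^-4 - 6*A^-8 + 7*A^-12 - 6*A^-16 + 4*A^-20 - 3*A^-24 + A^-28.
Substitute A = t^(-1/4), i.e. A^e → t^(-e/4): V(t) = t^7 - 3*t^6 + 4*t^5 - 6*t^4 + 7*t^3 - 6*t^2 + 6*t - 3 + 2*t^-1 - t^-2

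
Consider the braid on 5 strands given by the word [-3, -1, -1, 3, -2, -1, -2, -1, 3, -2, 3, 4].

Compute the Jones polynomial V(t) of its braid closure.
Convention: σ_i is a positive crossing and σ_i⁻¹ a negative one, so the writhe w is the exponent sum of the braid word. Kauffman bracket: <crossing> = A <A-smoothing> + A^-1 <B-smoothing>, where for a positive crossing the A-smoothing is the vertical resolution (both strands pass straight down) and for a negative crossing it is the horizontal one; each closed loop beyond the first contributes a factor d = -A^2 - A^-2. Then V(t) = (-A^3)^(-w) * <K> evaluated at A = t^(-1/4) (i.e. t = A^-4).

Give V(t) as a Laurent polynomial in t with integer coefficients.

The presented braid s3^-1 s1^-1 s1^-1 s3 s2^-1 s1^-1 s2^-1 s1^-1 s3 s2^-1 s3 s4 on 5 strands reduces by inverse Markov moves (closure unchanged at each step):
  Destabilize: the word has the form β·s4 where s4 occurs only as the final letter (β ∈ B_4); drop it and the last strand → 4 strands.
  Deconjugate: the word is γ·β·γ⁻¹ with γ = s3^-1 (prefix) and γ⁻¹ = s3 (suffix); strip both.
Reduced to β = s1^-1 s1^-1 s3 s2^-1 s1^-1 s2^-1 s1^-1 s3 s2^-1 on 4 strands, 9 crossings.
Compute on β:
Braid: s1^-1 s1^-1 s3 s2^-1 s1^-1 s2^-1 s1^-1 s3 s2^-1 on 4 strands, 9 crossings.
Writhe w = (#positive) - (#negative) = 2 - 7 = -5.
State-sum expansion of <K>. There are 2^9 = 512 states.
For each crossing: s=0 is the vertical smoothing, s=1 horizontal. Crossing k contributes A^(sign_k * (1 - 2*s_k)); loop factor d = -A^2 - A^-2.
Tabulate the states by total A-exponent and number of loops L (A-exp: L × count):
  A^9: L=3 ×1
  A^7: L=2 ×4, L=4 ×5
  A^5: L=1 ×4, L=3 ×26, L=5 ×6
  A^3: L=2 ×43, L=4 ×40, L=6 ×1
  A^1: L=1 ×23, L=3 ×92, L=5 ×11
  A^-1: L=2 ×91, L=4 ×34, L=6 ×1
  A^-3: L=1 ×32, L=3 ×48, L=5 ×4
  A^-5: L=2 ×28, L=4 ×8
  A^-7: L=3 ×9
  A^-9: L=4 ×1
Each group contributes A^e * Σ count * d^(L-1):
Powers of d = -A^2 - A^-2: d^2 = A^4 + 2 + A^-4; d^3 = -A^6 - 3*A^2 - 3*A^-2 - A^-6; d^4 = A^8 + 4*A^4 + 6 + 4*A^-4 + A^-8; d^5 = -A^10 - 5*A^6 - 10*A^2 - 10*A^-2 - 5*A^-6 - A^-10.
  A^9 * (d^2) = A^13 + 2*A^9 + A^5
  A^7 * (4*d + 5*d^3) = -5*A^13 - 19*A^9 - 19*A^5 - 5*A
  A^5 * (4 + 26*d^2 + 6*d^4) = 6*A^13 + 50*A^9 + 92*A^5 + 50*A + 6*A^-3
  A^3 * (43*d + 40*d^3 + d^5) = -A^13 - 45*A^9 - 173*A^5 - 173*A - 45*A^-3 - A^-7
  A^1 * (23 + 92*d^2 + 11*d^4) = 11*A^9 + 136*A^5 + 273*A + 136*A^-3 + 11*A^-7
  A^-1 * (91*d + 34*d^3 + d^5) = -A^9 - 39*A^5 - 203*A - 203*A^-3 - 39*A^-7 - A^-11
  A^-3 * (32 + 48*d^2 + 4*d^4) = 4*A^5 + 64*A + 152*A^-3 + 64*A^-7 + 4*A^-11
  A^-5 * (28*d + 8*d^3) = -8*A - 52*A^-3 - 52*A^-7 - 8*A^-11
  A^-7 * (9*d^2) = 9*A^-3 + 18*A^-7 + 9*A^-11
  A^-9 * (d^3) = -A^-3 - 3*A^-7 - 3*A^-11 - A^-15
Summing the groups: <K> = A^13 - 2*A^9 + 2*A^5 - 2*A + 2*A^-3 - 2*A^-7 + A^-11 - A^-15
Normalise by the writhe: (-A^3)^(-w) = (-A^3)^(5) = -A^15, so f(A) = -A^15 * <K> = -A^28 + 2*A^24 - 2*A^20 + 2*A^16 - 2*A^12 + 2*A^8 - A^4 + 1.
Substitute A = t^(-1/4), i.e. A^e → t^(-e/4): V(t) = 1 - t^-1 + 2*t^-2 - 2*t^-3 + 2*t^-4 - 2*t^-5 + 2*t^-6 - t^-7

Answer: 1 - t^-1 + 2*t^-2 - 2*t^-3 + 2*t^-4 - 2*t^-5 + 2*t^-6 - t^-7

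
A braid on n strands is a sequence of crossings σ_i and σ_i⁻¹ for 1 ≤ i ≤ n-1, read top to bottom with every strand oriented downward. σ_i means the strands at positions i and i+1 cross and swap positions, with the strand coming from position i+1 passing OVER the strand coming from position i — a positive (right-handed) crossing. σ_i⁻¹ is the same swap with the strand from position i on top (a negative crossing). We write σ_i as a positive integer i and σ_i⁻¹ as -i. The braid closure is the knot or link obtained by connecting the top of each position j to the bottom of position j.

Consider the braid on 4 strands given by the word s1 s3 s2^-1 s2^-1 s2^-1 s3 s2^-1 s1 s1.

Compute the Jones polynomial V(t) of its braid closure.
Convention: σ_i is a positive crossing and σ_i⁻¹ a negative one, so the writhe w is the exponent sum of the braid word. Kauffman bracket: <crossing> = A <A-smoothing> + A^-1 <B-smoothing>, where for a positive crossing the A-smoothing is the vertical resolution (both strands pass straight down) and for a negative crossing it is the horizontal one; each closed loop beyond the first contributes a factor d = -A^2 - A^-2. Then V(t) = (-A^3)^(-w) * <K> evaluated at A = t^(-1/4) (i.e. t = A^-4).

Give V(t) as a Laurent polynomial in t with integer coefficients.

-t^5 + 2*t^4 - 3*t^3 + 5*t^2 - 5*t + 6 - 5*t^-1 + 3*t^-2 - 2*t^-3 + t^-4

Derivation:
Braid: s1 s3 s2^-1 s2^-1 s2^-1 s3 s2^-1 s1 s1 on 4 strands, 9 crossings.
Writhe w = (#positive) - (#negative) = 5 - 4 = 1.
State-sum expansion of <K>. There are 2^9 = 512 states.
For each crossing: s=0 is the vertical smoothing, s=1 horizontal. Crossing k contributes A^(sign_k * (1 - 2*s_k)); loop factor d = -A^2 - A^-2.
Tabulate the states by total A-exponent and number of loops L (A-exp: L × count):
  A^9: L=6 ×1
  A^7: L=5 ×9
  A^5: L=4 ×33, L=6 ×3
  A^3: L=3 ×64, L=5 ×19, L=7 ×1
  A^1: L=2 ×68, L=4 ×52, L=6 ×6
  A^-1: L=1 ×33, L=3 ×75, L=5 ×18
  A^-3: L=2 ×51, L=4 ×32, L=6 ×1
  A^-5: L=3 ×32, L=5 ×4
  A^-7: L=4 ×9
  A^-9: L=5 ×1
Each group contributes A^e * Σ count * d^(L-1):
Powers of d = -A^2 - A^-2: d^2 = A^4 + 2 + A^-4; d^3 = -A^6 - 3*A^2 - 3*A^-2 - A^-6; d^4 = A^8 + 4*A^4 + 6 + 4*A^-4 + A^-8; d^5 = -A^10 - 5*A^6 - 10*A^2 - 10*A^-2 - 5*A^-6 - A^-10; d^6 = A^12 + 6*A^8 + 15*A^4 + 20 + 15*A^-4 + 6*A^-8 + A^-12.
  A^9 * (d^5) = -A^19 - 5*A^15 - 10*A^11 - 10*A^7 - 5*A^3 - A^-1
  A^7 * (9*d^4) = 9*A^15 + 36*A^11 + 54*A^7 + 36*A^3 + 9*A^-1
  A^5 * (33*d^3 + 3*d^5) = -3*A^15 - 48*A^11 - 129*A^7 - 129*A^3 - 48*A^-1 - 3*A^-5
  A^3 * (64*d^2 + 19*d^4 + d^6) = A^15 + 25*A^11 + 155*A^7 + 262*A^3 + 155*A^-1 + 25*A^-5 + A^-9
  A^1 * (68*d + 52*d^3 + 6*d^5) = -6*A^11 - 82*A^7 - 284*A^3 - 284*A^-1 - 82*A^-5 - 6*A^-9
  A^-1 * (33 + 75*d^2 + 18*d^4) = 18*A^7 + 147*A^3 + 291*A^-1 + 147*A^-5 + 18*A^-9
  A^-3 * (51*d + 32*d^3 + d^5) = -A^7 - 37*A^3 - 157*A^-1 - 157*A^-5 - 37*A^-9 - A^-13
  A^-5 * (32*d^2 + 4*d^4) = 4*A^3 + 48*A^-1 + 88*A^-5 + 48*A^-9 + 4*A^-13
  A^-7 * (9*d^3) = -9*A^-1 - 27*A^-5 - 27*A^-9 - 9*A^-13
  A^-9 * (d^4) = A^-1 + 4*A^-5 + 6*A^-9 + 4*A^-13 + A^-17
Summing the groups: <K> = -A^19 + 2*A^15 - 3*A^11 + 5*A^7 - 6*A^3 + 5*A^-1 - 5*A^-5 + 3*A^-9 - 2*A^-13 + A^-17
Normalise by the writhe: (-A^3)^(-w) = (-A^3)^(-1) = -A^-3, so f(A) = -A^-3 * <K> = A^16 - 2*A^12 + 3*A^8 - 5*A^4 + 6 - 5*A^-4 + 5*A^-8 - 3*A^-12 + 2*A^-16 - A^-20.
Substitute A = t^(-1/4), i.e. A^e → t^(-e/4): V(t) = -t^5 + 2*t^4 - 3*t^3 + 5*t^2 - 5*t + 6 - 5*t^-1 + 3*t^-2 - 2*t^-3 + t^-4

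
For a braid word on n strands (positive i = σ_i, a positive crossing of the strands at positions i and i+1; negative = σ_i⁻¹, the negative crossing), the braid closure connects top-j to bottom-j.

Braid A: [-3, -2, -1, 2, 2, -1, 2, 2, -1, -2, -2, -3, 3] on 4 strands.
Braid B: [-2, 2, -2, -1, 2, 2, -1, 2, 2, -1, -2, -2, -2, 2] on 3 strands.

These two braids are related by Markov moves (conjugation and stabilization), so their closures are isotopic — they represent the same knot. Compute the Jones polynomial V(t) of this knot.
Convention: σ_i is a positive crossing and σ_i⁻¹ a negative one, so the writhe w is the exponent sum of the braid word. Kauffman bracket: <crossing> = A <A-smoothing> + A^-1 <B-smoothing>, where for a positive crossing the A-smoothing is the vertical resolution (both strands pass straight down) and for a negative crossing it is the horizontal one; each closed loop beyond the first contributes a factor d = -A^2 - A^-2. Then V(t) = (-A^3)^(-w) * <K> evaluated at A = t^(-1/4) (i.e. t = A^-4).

Markov-equivalent braids have isotopic closures, hence identical knot invariants. Strip the Markov moves from each word to reach a common short braid β, then compute V(t) once on β.
Braid A: s3^-1 s2^-1 s1^-1 s2 s2 s1^-1 s2 s2 s1^-1 s2^-1 s2^-1 s3^-1 s3 on 4 strands reduces by inverse Markov moves (closure unchanged at each step):
  Deconjugate: the word is γ·β·γ⁻¹ with γ = s3^-1 (prefix) and γ⁻¹ = s3 (suffix); strip both.
  Destabilize: the word has the form β·s3^-1 where s3^-1 occurs only as the final letter (β ∈ B_3); drop it and the last strand → 3 strands.
Reduced to β = s2^-1 s1^-1 s2 s2 s1^-1 s2 s2 s1^-1 s2^-1 s2^-1 on 3 strands, 10 crossings.
Braid B: s2^-1 s2 s2^-1 s1^-1 s2 s2 s1^-1 s2 s2 s1^-1 s2^-1 s2^-1 s2^-1 s2 on 3 strands reduces by inverse Markov moves (closure unchanged at each step):
  Deconjugate: the word is γ·β·γ⁻¹ with γ = s2^-1 s2 (prefix) and γ⁻¹ = s2^-1 s2 (suffix); strip both.
Reduced to β = s2^-1 s1^-1 s2 s2 s1^-1 s2 s2 s1^-1 s2^-1 s2^-1 on 3 strands, 10 crossings.
Both give the same β = s2^-1 s1^-1 s2 s2 s1^-1 s2 s2 s1^-1 s2^-1 s2^-1 on 3 strands, so one state sum suffices:
Braid: s2^-1 s1^-1 s2 s2 s1^-1 s2 s2 s1^-1 s2^-1 s2^-1 on 3 strands, 10 crossings.
Writhe w = (#positive) - (#negative) = 4 - 6 = -2.
Computing the Kauffman bracket via state sum. There are 2^10 = 1024 states.
For each crossing: s=0 is the vertical smoothing, s=1 horizontal. Crossing k contributes A^(sign_k * (1 - 2*s_k)); loop factor d = -A^2 - A^-2.
Tabulate the states by total A-exponent and number of loops L (A-exp: L × count):
  A^10: L=5 ×1
  A^8: L=4 ×10
  A^6: L=3 ×39, L=5 ×6
  A^4: L=2 ×66, L=4 ×52, L=6 ×2
  A^2: L=1 ×45, L=3 ×124, L=5 ×41
  A^0: L=2 ×118, L=4 ×113, L=6 ×21
  A^-2: L=1 ×20, L=3 ×120, L=5 ×63, L=7 ×7
  A^-4: L=2 ×30, L=4 ×68, L=6 ×21, L=8 ×1
  A^-6: L=3 ×20, L=5 ×22, L=7 ×3
  A^-8: L=4 ×7, L=6 ×3
  A^-10: L=5 ×1
Each group contributes A^e * Σ count * d^(L-1):
Powers of d = -A^2 - A^-2: d^2 = A^4 + 2 + A^-4; d^3 = -A^6 - 3*A^2 - 3*A^-2 - A^-6; d^4 = A^8 + 4*A^4 + 6 + 4*A^-4 + A^-8; d^5 = -A^10 - 5*A^6 - 10*A^2 - 10*A^-2 - 5*A^-6 - A^-10; d^6 = A^12 + 6*A^8 + 15*A^4 + 20 + 15*A^-4 + 6*A^-8 + A^-12; d^7 = -A^14 - 7*A^10 - 21*A^6 - 35*A^2 - 35*A^-2 - 21*A^-6 - 7*A^-10 - A^-14.
  A^10 * (d^4) = A^18 + 4*A^14 + 6*A^10 + 4*A^6 + A^2
  A^8 * (10*d^3) = -10*A^14 - 30*A^10 - 30*A^6 - 10*A^2
  A^6 * (39*d^2 + 6*d^4) = 6*A^14 + 63*A^10 + 114*A^6 + 63*A^2 + 6*A^-2
  A^4 * (66*d + 52*d^3 + 2*d^5) = -2*A^14 - 62*A^10 - 242*A^6 - 242*A^2 - 62*A^-2 - 2*A^-6
  A^2 * (45 + 124*d^2 + 41*d^4) = 41*A^10 + 288*A^6 + 539*A^2 + 288*A^-2 + 41*A^-6
  A^0 * (118*d + 113*d^3 + 21*d^5) = -21*A^10 - 218*A^6 - 667*A^2 - 667*A^-2 - 218*A^-6 - 21*A^-10
  A^-2 * (20 + 120*d^2 + 63*d^4 + 7*d^6) = 7*A^10 + 105*A^6 + 477*A^2 + 778*A^-2 + 477*A^-6 + 105*A^-10 + 7*A^-14
  A^-4 * (30*d + 68*d^3 + 21*d^5 + d^7) = -A^10 - 28*A^6 - 194*A^2 - 479*A^-2 - 479*A^-6 - 194*A^-10 - 28*A^-14 - A^-18
  A^-6 * (20*d^2 + 22*d^4 + 3*d^6) = 3*A^6 + 40*A^2 + 153*A^-2 + 232*A^-6 + 153*A^-10 + 40*A^-14 + 3*A^-18
  A^-8 * (7*d^3 + 3*d^5) = -3*A^2 - 22*A^-2 - 51*A^-6 - 51*A^-10 - 22*A^-14 - 3*A^-18
  A^-10 * (d^4) = A^-2 + 4*A^-6 + 6*A^-10 + 4*A^-14 + A^-18
Summing the groups: <K> = A^18 - 2*A^14 + 3*A^10 - 4*A^6 + 4*A^2 - 4*A^-2 + 4*A^-6 - 2*A^-10 + A^-14
Normalise by the writhe: (-A^3)^(-w) = (-A^3)^(2) = A^6, so f(A) = A^6 * <K> = A^24 - 2*A^20 + 3*A^16 - 4*A^12 + 4*A^8 - 4*A^4 + 4 - 2*A^-4 + A^-8.
Substitute A = t^(-1/4), i.e. A^e → t^(-e/4): V(t) = t^2 - 2*t + 4 - 4*t^-1 + 4*t^-2 - 4*t^-3 + 3*t^-4 - 2*t^-5 + t^-6

Answer: t^2 - 2*t + 4 - 4*t^-1 + 4*t^-2 - 4*t^-3 + 3*t^-4 - 2*t^-5 + t^-6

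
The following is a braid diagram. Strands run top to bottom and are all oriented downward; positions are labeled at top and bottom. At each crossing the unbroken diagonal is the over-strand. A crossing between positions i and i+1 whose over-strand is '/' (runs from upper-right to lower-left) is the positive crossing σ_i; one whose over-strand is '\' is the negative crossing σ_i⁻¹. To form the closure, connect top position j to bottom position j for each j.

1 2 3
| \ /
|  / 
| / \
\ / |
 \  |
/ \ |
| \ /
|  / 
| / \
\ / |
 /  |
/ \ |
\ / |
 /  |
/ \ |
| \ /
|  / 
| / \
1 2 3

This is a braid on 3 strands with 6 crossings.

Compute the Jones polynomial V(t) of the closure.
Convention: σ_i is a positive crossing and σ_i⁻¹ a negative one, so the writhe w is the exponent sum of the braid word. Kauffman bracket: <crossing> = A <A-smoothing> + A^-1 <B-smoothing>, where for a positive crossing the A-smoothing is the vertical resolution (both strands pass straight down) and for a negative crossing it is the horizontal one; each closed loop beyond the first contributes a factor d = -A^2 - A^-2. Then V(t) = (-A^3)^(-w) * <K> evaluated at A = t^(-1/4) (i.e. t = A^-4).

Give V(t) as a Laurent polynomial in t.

Reading the diagram top to bottom ('/'-over between positions i,i+1 = s_i, '\'-over = s_i^-1): braid word = s2 s1^-1 s2 s1 s1 s2.
Braid: s2 s1^-1 s2 s1 s1 s2 on 3 strands, 6 crossings.
Writhe w = (#positive) - (#negative) = 5 - 1 = 4.
Computing the Kauffman bracket via state sum. There are 2^6 = 64 states.
For each crossing: s=0 is the vertical smoothing, s=1 horizontal. Crossing k contributes A^(sign_k * (1 - 2*s_k)); loop factor d = -A^2 - A^-2.
Tabulate the states by total A-exponent and number of loops L (A-exp: L × count):
  A^6: L=2 ×1
  A^4: L=1 ×3, L=3 ×3
  A^2: L=2 ×14, L=4 ×1
  A^0: L=1 ×10, L=3 ×10
  A^-2: L=2 ×13, L=4 ×2
  A^-4: L=3 ×6
  A^-6: L=4 ×1
Each group contributes A^e * Σ count * d^(L-1):
Powers of d = -A^2 - A^-2: d^2 = A^4 + 2 + A^-4; d^3 = -A^6 - 3*A^2 - 3*A^-2 - A^-6.
  A^6 * (d) = -A^8 - A^4
  A^4 * (3 + 3*d^2) = 3*A^8 + 9*A^4 + 3
  A^2 * (14*d + d^3) = -A^8 - 17*A^4 - 17 - A^-4
  A^0 * (10 + 10*d^2) = 10*A^4 + 30 + 10*A^-4
  A^-2 * (13*d + 2*d^3) = -2*A^4 - 19 - 19*A^-4 - 2*A^-8
  A^-4 * (6*d^2) = 6 + 12*A^-4 + 6*A^-8
  A^-6 * (d^3) = -1 - 3*A^-4 - 3*A^-8 - A^-12
Summing the groups: <K> = A^8 - A^4 + 2 - A^-4 + A^-8 - A^-12
Normalise by the writhe: (-A^3)^(-w) = (-A^3)^(-4) = A^-12, so f(A) = A^-12 * <K> = A^-4 - A^-8 + 2*A^-12 - A^-16 + A^-20 - A^-24.
Substitute A = t^(-1/4), i.e. A^e → t^(-e/4): V(t) = -t^6 + t^5 - t^4 + 2*t^3 - t^2 + t

Answer: -t^6 + t^5 - t^4 + 2*t^3 - t^2 + t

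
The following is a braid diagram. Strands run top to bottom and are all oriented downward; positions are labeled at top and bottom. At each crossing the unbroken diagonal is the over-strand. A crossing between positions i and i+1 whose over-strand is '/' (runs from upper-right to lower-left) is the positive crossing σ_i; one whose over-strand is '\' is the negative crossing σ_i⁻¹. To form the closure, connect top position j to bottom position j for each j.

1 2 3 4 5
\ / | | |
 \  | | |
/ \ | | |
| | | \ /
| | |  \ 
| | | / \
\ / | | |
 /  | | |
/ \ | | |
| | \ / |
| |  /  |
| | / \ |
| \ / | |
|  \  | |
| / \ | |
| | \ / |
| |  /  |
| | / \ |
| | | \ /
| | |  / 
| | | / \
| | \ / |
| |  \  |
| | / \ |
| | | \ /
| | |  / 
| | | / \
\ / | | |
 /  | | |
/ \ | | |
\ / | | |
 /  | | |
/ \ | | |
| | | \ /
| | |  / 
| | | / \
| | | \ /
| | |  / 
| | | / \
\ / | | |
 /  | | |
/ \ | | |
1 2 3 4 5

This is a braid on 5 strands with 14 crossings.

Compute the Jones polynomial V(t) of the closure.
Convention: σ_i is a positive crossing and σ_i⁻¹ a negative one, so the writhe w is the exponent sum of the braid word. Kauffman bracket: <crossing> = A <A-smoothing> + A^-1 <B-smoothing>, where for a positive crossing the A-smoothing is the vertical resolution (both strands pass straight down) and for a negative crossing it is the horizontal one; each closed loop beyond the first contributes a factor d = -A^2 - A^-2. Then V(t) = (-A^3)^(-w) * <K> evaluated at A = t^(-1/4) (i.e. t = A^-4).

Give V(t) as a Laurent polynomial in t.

Reading the diagram top to bottom ('/'-over between positions i,i+1 = s_i, '\'-over = s_i^-1): braid word = s1^-1 s4^-1 s1 s3 s2^-1 s3 s4 s3^-1 s4 s1 s1 s4 s4 s1.
The presented braid s1^-1 s4^-1 s1 s3 s2^-1 s3 s4 s3^-1 s4 s1 s1 s4 s4 s1 on 5 strands reduces by inverse Markov moves (closure unchanged at each step):
  Deconjugate: the word is γ·β·γ⁻¹ with γ = s1^-1 s4^-1 (prefix) and γ⁻¹ = s4 s1 (suffix); strip both.
Reduced to β = s1 s3 s2^-1 s3 s4 s3^-1 s4 s1 s1 s4 on 5 strands, 10 crossings.
Compute on β:
Braid: s1 s3 s2^-1 s3 s4 s3^-1 s4 s1 s1 s4 on 5 strands, 10 crossings.
Writhe w = (#positive) - (#negative) = 8 - 2 = 6.
Computing the Kauffman bracket via state sum. There are 2^10 = 1024 states.
For each crossing: s=0 is the vertical smoothing, s=1 horizontal. Crossing k contributes A^(sign_k * (1 - 2*s_k)); loop factor d = -A^2 - A^-2.
Tabulate the states by total A-exponent and number of loops L (A-exp: L × count):
  A^10: L=3 ×1
  A^8: L=2 ×6, L=4 ×4
  A^6: L=1 ×9, L=3 ×32, L=5 ×4
  A^4: L=2 ×70, L=4 ×49, L=6 ×1
  A^2: L=1 ×30, L=3 ×149, L=5 ×31
  A^0: L=2 ×99, L=4 ×144, L=6 ×9
  A^-2: L=3 ×136, L=5 ×73, L=7 ×1
  A^-4: L=4 ×101, L=6 ×19
  A^-6: L=5 ×43, L=7 ×2
  A^-8: L=6 ×10
  A^-10: L=7 ×1
Each group contributes A^e * Σ count * d^(L-1):
Powers of d = -A^2 - A^-2: d^2 = A^4 + 2 + A^-4; d^3 = -A^6 - 3*A^2 - 3*A^-2 - A^-6; d^4 = A^8 + 4*A^4 + 6 + 4*A^-4 + A^-8; d^5 = -A^10 - 5*A^6 - 10*A^2 - 10*A^-2 - 5*A^-6 - A^-10; d^6 = A^12 + 6*A^8 + 15*A^4 + 20 + 15*A^-4 + 6*A^-8 + A^-12.
  A^10 * (d^2) = A^14 + 2*A^10 + A^6
  A^8 * (6*d + 4*d^3) = -4*A^14 - 18*A^10 - 18*A^6 - 4*A^2
  A^6 * (9 + 32*d^2 + 4*d^4) = 4*A^14 + 48*A^10 + 97*A^6 + 48*A^2 + 4*A^-2
  A^4 * (70*d + 49*d^3 + d^5) = -A^14 - 54*A^10 - 227*A^6 - 227*A^2 - 54*A^-2 - A^-6
  A^2 * (30 + 149*d^2 + 31*d^4) = 31*A^10 + 273*A^6 + 514*A^2 + 273*A^-2 + 31*A^-6
  A^0 * (99*d + 144*d^3 + 9*d^5) = -9*A^10 - 189*A^6 - 621*A^2 - 621*A^-2 - 189*A^-6 - 9*A^-10
  A^-2 * (136*d^2 + 73*d^4 + d^6) = A^10 + 79*A^6 + 443*A^2 + 730*A^-2 + 443*A^-6 + 79*A^-10 + A^-14
  A^-4 * (101*d^3 + 19*d^5) = -19*A^6 - 196*A^2 - 493*A^-2 - 493*A^-6 - 196*A^-10 - 19*A^-14
  A^-6 * (43*d^4 + 2*d^6) = 2*A^6 + 55*A^2 + 202*A^-2 + 298*A^-6 + 202*A^-10 + 55*A^-14 + 2*A^-18
  A^-8 * (10*d^5) = -10*A^2 - 50*A^-2 - 100*A^-6 - 100*A^-10 - 50*A^-14 - 10*A^-18
  A^-10 * (d^6) = A^2 + 6*A^-2 + 15*A^-6 + 20*A^-10 + 15*A^-14 + 6*A^-18 + A^-22
Summing the groups: <K> = A^10 - A^6 + 3*A^2 - 3*A^-2 + 4*A^-6 - 4*A^-10 + 2*A^-14 - 2*A^-18 + A^-22
Normalise by the writhe: (-A^3)^(-w) = (-A^3)^(-6) = A^-18, so f(A) = A^-18 * <K> = A^-8 - A^-12 + 3*A^-16 - 3*A^-20 + 4*A^-24 - 4*A^-28 + 2*A^-32 - 2*A^-36 + A^-40.
Substitute A = t^(-1/4), i.e. A^e → t^(-e/4): V(t) = t^10 - 2*t^9 + 2*t^8 - 4*t^7 + 4*t^6 - 3*t^5 + 3*t^4 - t^3 + t^2

Answer: t^10 - 2*t^9 + 2*t^8 - 4*t^7 + 4*t^6 - 3*t^5 + 3*t^4 - t^3 + t^2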